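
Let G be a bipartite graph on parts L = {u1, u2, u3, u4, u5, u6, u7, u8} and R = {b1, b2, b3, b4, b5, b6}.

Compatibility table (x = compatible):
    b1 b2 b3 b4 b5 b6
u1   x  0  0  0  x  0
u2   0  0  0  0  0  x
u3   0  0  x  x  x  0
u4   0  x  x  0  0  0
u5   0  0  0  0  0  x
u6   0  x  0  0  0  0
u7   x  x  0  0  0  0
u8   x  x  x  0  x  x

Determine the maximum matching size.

6

One maximum matching: u1-b5, u2-b6, u3-b4, u4-b3, u6-b2, u7-b1.
The set {u1, u2, u4, u5, u6, u7, u8} has only 5 neighbours ({b1, b2, b3, b5, b6}), so by Hall's theorem at most 6 of the 8 left vertices can be matched.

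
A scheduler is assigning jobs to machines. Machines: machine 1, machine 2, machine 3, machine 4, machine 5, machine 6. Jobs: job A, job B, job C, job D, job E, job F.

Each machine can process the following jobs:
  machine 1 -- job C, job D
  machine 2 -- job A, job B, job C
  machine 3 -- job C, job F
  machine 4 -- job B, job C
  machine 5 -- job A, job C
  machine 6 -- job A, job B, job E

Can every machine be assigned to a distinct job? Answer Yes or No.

Yes

For example, pair machine 1-job D, machine 2-job B, machine 3-job F, machine 4-job C, machine 5-job A, machine 6-job E.
All 6 machines are covered.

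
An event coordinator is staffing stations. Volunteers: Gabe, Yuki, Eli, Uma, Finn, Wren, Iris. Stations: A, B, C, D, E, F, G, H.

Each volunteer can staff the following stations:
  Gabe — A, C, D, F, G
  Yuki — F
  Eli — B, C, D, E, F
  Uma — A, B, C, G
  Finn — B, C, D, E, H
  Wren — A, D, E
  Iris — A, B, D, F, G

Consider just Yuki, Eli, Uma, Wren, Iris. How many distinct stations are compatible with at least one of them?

The union of neighbours of {Yuki, Eli, Uma, Wren, Iris} is {A, B, C, D, E, F, G}, which has 7 elements.
Since |N(S)| = 7 ≥ |S| = 5, Hall's condition holds for this subset.

7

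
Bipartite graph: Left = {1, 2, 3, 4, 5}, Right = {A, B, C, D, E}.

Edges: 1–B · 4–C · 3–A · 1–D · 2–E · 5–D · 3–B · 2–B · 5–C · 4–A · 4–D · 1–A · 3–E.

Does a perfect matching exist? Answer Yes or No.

Yes

One maximum matching: 1-B, 2-E, 3-A, 4-D, 5-C.
All 5 left vertices are covered.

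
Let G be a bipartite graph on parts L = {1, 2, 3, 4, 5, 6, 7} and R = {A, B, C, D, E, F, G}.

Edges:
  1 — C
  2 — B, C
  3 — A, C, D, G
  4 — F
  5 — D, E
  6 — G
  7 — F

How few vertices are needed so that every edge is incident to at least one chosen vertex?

6

A maximum matching has 6 edges (e.g. 1–C, 2–B, 3–D, 4–F, 5–E, 6–G).
By König's theorem the minimum vertex cover has the same size. One such cover is {1, 2, 3, 5, 6, F}.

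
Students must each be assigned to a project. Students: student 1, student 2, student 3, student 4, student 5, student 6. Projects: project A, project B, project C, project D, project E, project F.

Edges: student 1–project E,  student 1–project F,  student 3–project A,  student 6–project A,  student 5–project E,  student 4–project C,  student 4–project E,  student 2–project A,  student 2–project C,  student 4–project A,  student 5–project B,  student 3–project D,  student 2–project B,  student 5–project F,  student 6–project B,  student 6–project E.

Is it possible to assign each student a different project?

For example, pair student 1-project F, student 2-project A, student 3-project D, student 4-project C, student 5-project B, student 6-project E.
Every student is matched, so this is a perfect matching.

Yes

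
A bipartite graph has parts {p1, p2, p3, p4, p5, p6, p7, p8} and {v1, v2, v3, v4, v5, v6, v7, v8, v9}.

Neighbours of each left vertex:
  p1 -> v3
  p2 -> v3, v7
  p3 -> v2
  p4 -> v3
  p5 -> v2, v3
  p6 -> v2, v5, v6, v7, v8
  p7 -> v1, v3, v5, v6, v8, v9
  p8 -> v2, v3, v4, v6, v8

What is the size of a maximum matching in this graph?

6

A valid assignment of size 6: p1→v3, p2→v7, p3→v2, p6→v5, p7→v1, p8→v6.
The set {p1, p3, p4, p5} has only 2 neighbours ({v2, v3}), so by Hall's theorem at most 6 of the 8 left vertices can be matched.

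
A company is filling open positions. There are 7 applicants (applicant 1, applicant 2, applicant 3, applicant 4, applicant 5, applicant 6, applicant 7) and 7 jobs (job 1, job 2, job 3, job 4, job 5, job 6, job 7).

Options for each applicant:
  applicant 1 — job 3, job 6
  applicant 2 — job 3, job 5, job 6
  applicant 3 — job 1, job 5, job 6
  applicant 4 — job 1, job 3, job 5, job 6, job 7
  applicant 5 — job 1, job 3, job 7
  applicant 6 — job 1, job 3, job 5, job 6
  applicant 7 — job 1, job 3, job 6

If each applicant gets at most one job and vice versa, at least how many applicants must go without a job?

A valid assignment of size 5: applicant 1–job 6, applicant 2–job 5, applicant 3–job 1, applicant 4–job 7, applicant 5–job 3.
The set {applicant 1, applicant 2, applicant 3, applicant 4, applicant 5, applicant 6, applicant 7} has only 5 neighbours ({job 1, job 3, job 5, job 6, job 7}), so by Hall's theorem at most 5 of the 7 applicants can be matched.
That matches 5 of the 7, leaving 2 unmatched; no matching can do better.

2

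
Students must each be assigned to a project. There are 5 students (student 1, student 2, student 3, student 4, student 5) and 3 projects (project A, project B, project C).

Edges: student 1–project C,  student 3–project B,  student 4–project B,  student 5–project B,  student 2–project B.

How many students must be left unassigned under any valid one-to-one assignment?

A valid assignment of size 2: student 1-project C, student 2-project B.
The set {student 2, student 3, student 4, student 5} has only 1 neighbour ({project B}), so by Hall's theorem at most 2 of the 5 students can be matched.
That matches 2 of the 5, leaving 3 unmatched; no matching can do better.

3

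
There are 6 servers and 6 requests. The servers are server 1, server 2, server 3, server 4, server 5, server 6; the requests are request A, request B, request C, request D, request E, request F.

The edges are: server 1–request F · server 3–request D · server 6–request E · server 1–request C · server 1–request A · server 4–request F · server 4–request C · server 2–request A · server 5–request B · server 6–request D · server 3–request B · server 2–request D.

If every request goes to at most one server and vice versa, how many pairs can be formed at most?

6

A valid assignment of size 6: server 1-request C, server 2-request A, server 3-request D, server 4-request F, server 5-request B, server 6-request E.
This saturates every server, so 6 is the maximum.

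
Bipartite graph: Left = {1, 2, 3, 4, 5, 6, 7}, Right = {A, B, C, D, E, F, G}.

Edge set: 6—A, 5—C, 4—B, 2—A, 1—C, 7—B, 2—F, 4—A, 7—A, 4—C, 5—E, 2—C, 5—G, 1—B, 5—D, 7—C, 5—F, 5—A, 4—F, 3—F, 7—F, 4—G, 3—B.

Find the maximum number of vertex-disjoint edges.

One maximum matching: 1→C, 2→F, 3→B, 4→G, 5→E, 6→A.
The set {1, 2, 3, 6, 7} has only 4 neighbours ({A, B, C, F}), so by Hall's theorem at most 6 of the 7 left vertices can be matched.

6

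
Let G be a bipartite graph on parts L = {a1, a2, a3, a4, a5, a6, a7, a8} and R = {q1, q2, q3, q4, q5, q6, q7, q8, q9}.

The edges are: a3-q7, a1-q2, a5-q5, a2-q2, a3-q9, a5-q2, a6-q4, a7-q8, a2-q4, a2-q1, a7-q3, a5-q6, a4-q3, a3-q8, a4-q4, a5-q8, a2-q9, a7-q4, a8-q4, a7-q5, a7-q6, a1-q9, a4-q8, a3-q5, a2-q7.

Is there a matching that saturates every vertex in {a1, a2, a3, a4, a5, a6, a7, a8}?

The set {a6, a8} has only 1 neighbour ({q4}), so by Hall's theorem at most 7 of the 8 left vertices can be matched.
Hence no matching covers every left vertex.

No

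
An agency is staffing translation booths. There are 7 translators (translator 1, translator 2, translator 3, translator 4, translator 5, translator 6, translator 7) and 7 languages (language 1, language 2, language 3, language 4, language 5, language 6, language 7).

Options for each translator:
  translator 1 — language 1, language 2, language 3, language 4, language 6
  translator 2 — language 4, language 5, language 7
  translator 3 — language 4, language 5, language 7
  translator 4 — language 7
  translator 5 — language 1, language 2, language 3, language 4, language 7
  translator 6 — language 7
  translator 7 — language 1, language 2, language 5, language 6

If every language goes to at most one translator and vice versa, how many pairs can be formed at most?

For example, pair translator 1→language 2, translator 2→language 5, translator 3→language 4, translator 4→language 7, translator 5→language 3, translator 7→language 6.
The set {translator 4, translator 6} has only 1 neighbour ({language 7}), so by Hall's theorem at most 6 of the 7 translators can be matched.

6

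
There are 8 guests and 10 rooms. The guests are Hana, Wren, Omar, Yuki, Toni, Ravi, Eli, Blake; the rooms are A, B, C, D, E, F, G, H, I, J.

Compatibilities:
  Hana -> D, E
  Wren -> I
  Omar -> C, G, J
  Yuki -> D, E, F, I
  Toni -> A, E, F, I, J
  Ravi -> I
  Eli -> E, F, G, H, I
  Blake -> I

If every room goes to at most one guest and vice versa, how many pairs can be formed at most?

6

A valid assignment of size 6: Hana–D, Wren–I, Omar–C, Yuki–E, Toni–J, Eli–G.
The set {Wren, Ravi, Blake} has only 1 neighbour ({I}), so by Hall's theorem at most 6 of the 8 guests can be matched.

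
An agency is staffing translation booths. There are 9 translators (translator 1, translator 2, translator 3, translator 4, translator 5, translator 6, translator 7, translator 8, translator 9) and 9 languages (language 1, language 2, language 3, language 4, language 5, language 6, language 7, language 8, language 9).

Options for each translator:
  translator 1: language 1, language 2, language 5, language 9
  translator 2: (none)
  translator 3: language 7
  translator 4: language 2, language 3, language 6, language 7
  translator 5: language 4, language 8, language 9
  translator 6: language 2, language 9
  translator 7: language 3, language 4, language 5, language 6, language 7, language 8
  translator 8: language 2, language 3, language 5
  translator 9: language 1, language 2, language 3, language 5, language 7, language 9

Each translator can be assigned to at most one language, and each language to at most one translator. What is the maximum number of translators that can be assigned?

For example, pair translator 1-language 1, translator 3-language 7, translator 4-language 6, translator 5-language 4, translator 6-language 9, translator 7-language 8, translator 8-language 3, translator 9-language 2.
The set {translator 2} has only 0 neighbours (∅), so by Hall's theorem at most 8 of the 9 translators can be matched.

8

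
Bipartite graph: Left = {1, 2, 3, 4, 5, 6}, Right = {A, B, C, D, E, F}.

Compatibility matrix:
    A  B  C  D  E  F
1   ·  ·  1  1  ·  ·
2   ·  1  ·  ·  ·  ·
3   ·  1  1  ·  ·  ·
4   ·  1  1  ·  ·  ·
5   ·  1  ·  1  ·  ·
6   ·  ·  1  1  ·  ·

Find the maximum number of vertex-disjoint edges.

3

For example, pair 1–D, 2–B, 3–C.
The set {1, 2, 3, 4, 5, 6} has only 3 neighbours ({B, C, D}), so by Hall's theorem at most 3 of the 6 left vertices can be matched.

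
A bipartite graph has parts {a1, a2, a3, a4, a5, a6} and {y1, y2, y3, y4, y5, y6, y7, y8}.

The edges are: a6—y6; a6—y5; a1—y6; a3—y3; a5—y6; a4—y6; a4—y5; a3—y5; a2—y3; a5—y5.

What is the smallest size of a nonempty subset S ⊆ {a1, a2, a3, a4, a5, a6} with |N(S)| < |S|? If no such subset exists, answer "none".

3

Take S = {a1, a4, a5}. Its neighbourhood is {y5, y6}, so |N(S)| = 2 < |S| = 3.
Every subset of size less than 3 has at least as many neighbours as members, so 3 is the minimum.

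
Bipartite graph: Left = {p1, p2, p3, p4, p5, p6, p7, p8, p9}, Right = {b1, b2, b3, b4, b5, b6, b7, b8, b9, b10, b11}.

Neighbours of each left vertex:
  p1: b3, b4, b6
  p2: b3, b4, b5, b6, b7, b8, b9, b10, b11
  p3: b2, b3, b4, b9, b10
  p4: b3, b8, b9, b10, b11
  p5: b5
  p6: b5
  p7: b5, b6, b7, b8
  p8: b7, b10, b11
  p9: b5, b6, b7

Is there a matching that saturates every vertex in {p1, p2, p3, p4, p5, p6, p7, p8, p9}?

No

The set {p5, p6} has only 1 neighbour ({b5}), so by Hall's theorem at most 8 of the 9 left vertices can be matched.
Hence no matching covers every left vertex.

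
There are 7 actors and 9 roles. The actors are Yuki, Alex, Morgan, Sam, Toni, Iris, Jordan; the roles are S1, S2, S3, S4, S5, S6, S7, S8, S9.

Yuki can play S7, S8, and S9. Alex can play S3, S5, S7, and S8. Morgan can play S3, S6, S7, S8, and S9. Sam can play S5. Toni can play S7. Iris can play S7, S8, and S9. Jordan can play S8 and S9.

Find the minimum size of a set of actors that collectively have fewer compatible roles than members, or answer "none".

Take S = {Yuki, Toni, Iris, Jordan}. Its neighbourhood is {S7, S8, S9}, so |N(S)| = 3 < |S| = 4.
Every subset of size less than 4 has at least as many neighbours as members, so 4 is the minimum.

4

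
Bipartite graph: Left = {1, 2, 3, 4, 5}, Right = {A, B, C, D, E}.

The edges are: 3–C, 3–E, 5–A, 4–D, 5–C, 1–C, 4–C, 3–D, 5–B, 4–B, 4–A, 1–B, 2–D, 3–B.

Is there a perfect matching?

For example, pair 1→C, 2→D, 3→E, 4→A, 5→B.
Every left vertex is matched, so this is a perfect matching.

Yes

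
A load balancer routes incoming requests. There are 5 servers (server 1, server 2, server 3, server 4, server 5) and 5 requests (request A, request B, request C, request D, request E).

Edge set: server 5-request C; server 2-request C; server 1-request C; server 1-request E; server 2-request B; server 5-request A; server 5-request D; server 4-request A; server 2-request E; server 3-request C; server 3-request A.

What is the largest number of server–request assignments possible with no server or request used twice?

For example, pair server 1-request E, server 2-request B, server 3-request C, server 4-request A, server 5-request D.
All 5 servers are matched, so no larger matching exists.

5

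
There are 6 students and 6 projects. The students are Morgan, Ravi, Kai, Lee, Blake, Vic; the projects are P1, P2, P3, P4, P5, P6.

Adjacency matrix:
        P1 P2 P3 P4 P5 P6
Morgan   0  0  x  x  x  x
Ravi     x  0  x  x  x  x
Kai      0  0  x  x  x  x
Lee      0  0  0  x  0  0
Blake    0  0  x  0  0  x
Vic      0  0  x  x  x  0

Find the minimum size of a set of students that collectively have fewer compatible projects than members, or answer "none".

5

Take S = {Morgan, Kai, Lee, Blake, Vic}. Its neighbourhood is {P3, P4, P5, P6}, so |N(S)| = 4 < |S| = 5.
Every subset of size less than 5 has at least as many neighbours as members, so 5 is the minimum.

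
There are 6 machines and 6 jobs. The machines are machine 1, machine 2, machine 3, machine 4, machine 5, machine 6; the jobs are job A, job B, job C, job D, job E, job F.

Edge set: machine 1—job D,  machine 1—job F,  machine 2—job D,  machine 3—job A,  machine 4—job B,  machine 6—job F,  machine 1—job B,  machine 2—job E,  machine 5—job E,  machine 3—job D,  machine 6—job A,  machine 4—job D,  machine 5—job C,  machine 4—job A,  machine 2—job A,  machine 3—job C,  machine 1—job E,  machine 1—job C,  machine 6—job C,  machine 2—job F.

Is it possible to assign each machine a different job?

For example, pair machine 1-job D, machine 2-job F, machine 3-job C, machine 4-job B, machine 5-job E, machine 6-job A.
Every machine is matched, so this is a perfect matching.

Yes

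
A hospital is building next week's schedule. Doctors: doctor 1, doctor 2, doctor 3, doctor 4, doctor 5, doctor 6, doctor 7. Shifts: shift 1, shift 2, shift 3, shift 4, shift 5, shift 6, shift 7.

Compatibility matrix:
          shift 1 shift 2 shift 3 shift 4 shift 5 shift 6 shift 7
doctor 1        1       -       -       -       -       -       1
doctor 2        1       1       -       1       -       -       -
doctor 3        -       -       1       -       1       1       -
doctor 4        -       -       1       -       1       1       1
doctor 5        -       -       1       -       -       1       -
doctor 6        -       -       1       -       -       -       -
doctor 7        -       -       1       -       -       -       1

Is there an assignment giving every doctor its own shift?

No

The set {doctor 3, doctor 4, doctor 5, doctor 6, doctor 7} has only 4 neighbours ({shift 3, shift 5, shift 6, shift 7}), so by Hall's theorem at most 6 of the 7 doctors can be matched.
Hence no matching covers every doctor.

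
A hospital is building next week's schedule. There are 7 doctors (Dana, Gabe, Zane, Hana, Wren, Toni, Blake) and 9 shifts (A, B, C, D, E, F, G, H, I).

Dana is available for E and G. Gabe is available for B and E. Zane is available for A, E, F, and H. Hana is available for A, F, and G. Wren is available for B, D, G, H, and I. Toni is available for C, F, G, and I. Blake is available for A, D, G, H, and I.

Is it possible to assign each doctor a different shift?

Yes

A valid assignment of size 7: Dana–E, Gabe–B, Zane–A, Hana–F, Wren–H, Toni–C, Blake–G.
Every doctor is matched, so this matching saturates all of them.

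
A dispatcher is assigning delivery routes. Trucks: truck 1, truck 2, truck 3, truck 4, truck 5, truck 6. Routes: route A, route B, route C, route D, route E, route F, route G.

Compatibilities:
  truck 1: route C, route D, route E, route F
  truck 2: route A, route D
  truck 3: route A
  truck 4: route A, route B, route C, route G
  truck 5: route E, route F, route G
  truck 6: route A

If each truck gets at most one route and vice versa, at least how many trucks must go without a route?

A valid assignment of size 5: truck 1-route F, truck 2-route D, truck 3-route A, truck 4-route B, truck 5-route E.
The set {truck 3, truck 6} has only 1 neighbour ({route A}), so by Hall's theorem at most 5 of the 6 trucks can be matched.
That matches 5 of the 6, leaving 1 unmatched; no matching can do better.

1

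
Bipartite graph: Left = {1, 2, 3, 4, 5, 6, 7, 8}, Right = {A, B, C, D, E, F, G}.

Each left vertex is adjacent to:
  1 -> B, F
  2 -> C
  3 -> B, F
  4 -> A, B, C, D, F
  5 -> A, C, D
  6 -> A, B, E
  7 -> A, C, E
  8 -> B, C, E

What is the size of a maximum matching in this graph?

One maximum matching: 1→F, 2→C, 3→B, 4→A, 5→D, 6→E.
The set {1, 2, 3, 4, 5, 6, 7, 8} has only 6 neighbours ({A, B, C, D, E, F}), so by Hall's theorem at most 6 of the 8 left vertices can be matched.

6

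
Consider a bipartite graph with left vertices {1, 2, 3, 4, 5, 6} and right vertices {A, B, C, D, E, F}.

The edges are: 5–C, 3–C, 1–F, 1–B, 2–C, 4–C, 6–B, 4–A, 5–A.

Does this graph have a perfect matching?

The set {2, 3, 4, 5} has only 2 neighbours ({A, C}), so by Hall's theorem at most 4 of the 6 left vertices can be matched.
Hence no matching covers every left vertex.

No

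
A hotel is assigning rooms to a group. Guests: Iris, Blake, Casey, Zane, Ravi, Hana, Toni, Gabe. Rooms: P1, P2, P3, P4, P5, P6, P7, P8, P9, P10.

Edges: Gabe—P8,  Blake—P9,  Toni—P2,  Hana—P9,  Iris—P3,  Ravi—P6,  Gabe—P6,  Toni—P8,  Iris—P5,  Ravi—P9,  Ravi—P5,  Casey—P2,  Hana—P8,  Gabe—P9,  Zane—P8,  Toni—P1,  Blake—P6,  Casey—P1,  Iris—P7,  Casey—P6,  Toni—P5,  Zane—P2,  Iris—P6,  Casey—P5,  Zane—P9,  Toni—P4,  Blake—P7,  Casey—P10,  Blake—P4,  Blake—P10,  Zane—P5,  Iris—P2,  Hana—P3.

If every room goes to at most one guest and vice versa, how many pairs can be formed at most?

8

A valid assignment of size 8: Iris-P3, Blake-P7, Casey-P2, Zane-P5, Ravi-P6, Hana-P8, Toni-P1, Gabe-P9.
This saturates every guest, so 8 is the maximum.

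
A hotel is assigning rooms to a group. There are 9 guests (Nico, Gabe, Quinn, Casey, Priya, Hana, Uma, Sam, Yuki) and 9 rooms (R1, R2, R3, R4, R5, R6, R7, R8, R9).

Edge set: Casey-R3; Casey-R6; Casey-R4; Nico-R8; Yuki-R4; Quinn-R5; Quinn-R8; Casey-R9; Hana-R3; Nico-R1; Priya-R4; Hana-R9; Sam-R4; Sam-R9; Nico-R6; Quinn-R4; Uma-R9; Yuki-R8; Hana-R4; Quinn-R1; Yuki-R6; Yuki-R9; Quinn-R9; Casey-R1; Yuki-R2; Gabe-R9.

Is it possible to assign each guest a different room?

No

The set {Gabe, Priya, Uma, Sam} has only 2 neighbours ({R4, R9}), so by Hall's theorem at most 7 of the 9 guests can be matched.
Hence no matching covers every guest.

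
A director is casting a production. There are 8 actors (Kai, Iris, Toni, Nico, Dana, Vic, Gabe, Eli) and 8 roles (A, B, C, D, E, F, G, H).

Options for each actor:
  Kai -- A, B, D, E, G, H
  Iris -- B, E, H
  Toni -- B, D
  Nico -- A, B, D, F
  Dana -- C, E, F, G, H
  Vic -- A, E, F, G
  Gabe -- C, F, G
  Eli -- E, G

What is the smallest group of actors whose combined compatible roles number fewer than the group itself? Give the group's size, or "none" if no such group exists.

none

A matching saturating every actor exists, for instance Kai→A, Iris→B, Toni→D, Nico→F, Dana→H, Vic→G, Gabe→C, Eli→E.
By Hall's marriage theorem, this means |N(S)| ≥ |S| for every subset S, so no violating subset exists.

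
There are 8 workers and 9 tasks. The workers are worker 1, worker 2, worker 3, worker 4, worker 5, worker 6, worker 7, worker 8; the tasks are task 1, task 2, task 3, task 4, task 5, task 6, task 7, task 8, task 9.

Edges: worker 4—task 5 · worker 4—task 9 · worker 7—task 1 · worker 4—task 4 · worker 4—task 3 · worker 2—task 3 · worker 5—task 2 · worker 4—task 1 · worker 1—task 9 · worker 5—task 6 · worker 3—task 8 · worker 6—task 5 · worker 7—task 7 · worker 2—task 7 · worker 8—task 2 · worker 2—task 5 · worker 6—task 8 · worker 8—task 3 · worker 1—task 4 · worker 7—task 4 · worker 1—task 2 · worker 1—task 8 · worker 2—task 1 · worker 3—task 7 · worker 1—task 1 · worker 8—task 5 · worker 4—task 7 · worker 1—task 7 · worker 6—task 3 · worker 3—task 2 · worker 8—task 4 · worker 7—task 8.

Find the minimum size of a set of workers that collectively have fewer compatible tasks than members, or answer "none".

none

A matching saturating every worker exists, for instance worker 1→task 9, worker 2→task 1, worker 3→task 7, worker 4→task 4, worker 5→task 6, worker 6→task 5, worker 7→task 8, worker 8→task 2.
By Hall's marriage theorem, this means |N(S)| ≥ |S| for every subset S, so no violating subset exists.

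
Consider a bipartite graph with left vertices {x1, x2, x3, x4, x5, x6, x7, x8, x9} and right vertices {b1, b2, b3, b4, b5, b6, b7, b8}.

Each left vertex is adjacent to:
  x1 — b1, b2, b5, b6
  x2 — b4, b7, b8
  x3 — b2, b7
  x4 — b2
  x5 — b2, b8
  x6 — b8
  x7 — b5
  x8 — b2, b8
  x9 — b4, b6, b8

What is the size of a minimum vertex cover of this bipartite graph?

7

{x1, x2, x3, x7, x9, b2, b8} is a vertex cover of size 7: every edge has an endpoint in this set.
No smaller cover exists because x1–b1, x2–b4, x3–b7, x4–b2, x5–b8, x7–b5, x9–b6 is a matching of size 7, and a cover must include an endpoint of each of these disjoint edges (König's theorem).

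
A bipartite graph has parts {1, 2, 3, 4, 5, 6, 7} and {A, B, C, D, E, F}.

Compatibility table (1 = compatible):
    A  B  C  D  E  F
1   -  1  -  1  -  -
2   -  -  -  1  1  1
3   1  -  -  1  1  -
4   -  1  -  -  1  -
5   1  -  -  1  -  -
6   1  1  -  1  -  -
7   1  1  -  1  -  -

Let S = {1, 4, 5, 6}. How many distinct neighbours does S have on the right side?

4

The union of neighbours of {1, 4, 5, 6} is {A, B, D, E}, which has 4 elements.
Since |N(S)| = 4 ≥ |S| = 4, Hall's condition holds for this subset.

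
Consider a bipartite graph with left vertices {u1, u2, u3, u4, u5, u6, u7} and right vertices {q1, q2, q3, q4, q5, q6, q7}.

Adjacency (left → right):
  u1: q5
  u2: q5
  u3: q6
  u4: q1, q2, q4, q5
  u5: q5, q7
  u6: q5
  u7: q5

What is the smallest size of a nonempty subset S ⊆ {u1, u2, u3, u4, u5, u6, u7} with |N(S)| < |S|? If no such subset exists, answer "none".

2

Take S = {u1, u2}. Its neighbourhood is {q5}, so |N(S)| = 1 < |S| = 2.
No single vertex violates Hall's condition since each has at least one neighbour, so 2 is the minimum.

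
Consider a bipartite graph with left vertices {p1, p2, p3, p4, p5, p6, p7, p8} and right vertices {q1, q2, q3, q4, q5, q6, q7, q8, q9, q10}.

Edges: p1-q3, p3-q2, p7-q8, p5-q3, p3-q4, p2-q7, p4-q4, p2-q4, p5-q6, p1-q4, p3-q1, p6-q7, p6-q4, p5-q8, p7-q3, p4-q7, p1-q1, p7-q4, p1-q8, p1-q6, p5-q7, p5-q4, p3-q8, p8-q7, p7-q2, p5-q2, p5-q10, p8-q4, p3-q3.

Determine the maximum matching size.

6

For example, pair p1-q6, p2-q4, p3-q1, p4-q7, p5-q3, p7-q8.
The set {p2, p4, p6, p8} has only 2 neighbours ({q4, q7}), so by Hall's theorem at most 6 of the 8 left vertices can be matched.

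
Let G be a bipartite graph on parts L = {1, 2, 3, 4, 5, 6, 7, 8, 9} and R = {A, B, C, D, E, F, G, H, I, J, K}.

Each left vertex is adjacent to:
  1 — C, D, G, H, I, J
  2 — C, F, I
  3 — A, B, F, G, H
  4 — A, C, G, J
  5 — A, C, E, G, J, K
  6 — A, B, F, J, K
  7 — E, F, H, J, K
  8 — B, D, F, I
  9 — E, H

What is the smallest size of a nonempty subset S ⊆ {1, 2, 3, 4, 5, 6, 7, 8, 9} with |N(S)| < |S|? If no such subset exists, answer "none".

none

A matching saturating every left vertex exists, for instance 1→H, 2→F, 3→A, 4→C, 5→G, 6→K, 7→J, 8→B, 9→E.
By Hall's marriage theorem, this means |N(S)| ≥ |S| for every subset S, so no violating subset exists.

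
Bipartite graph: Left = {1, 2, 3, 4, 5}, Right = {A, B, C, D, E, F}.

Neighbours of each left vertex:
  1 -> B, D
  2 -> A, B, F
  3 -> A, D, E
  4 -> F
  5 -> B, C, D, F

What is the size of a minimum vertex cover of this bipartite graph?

The 5 edges 1–D, 2–A, 3–E, 4–F, 5–B form a matching, so any vertex cover needs at least 5 vertices (one per matched edge).
Conversely {1, 2, 3, 4, 5} meets every edge and has exactly 5 vertices, so 5 is optimal.

5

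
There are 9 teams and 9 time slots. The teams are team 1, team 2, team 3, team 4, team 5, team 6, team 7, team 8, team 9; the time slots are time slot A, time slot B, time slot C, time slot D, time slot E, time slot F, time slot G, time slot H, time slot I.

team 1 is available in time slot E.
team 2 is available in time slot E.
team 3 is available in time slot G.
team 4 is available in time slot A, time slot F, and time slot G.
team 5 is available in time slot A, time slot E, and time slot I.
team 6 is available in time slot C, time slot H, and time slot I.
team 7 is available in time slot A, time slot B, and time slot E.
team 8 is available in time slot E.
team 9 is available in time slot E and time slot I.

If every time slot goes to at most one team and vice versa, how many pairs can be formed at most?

7

A valid assignment of size 7: team 1–time slot E, team 3–time slot G, team 4–time slot F, team 5–time slot A, team 6–time slot H, team 7–time slot B, team 9–time slot I.
The set {team 1, team 2, team 8} has only 1 neighbour ({time slot E}), so by Hall's theorem at most 7 of the 9 teams can be matched.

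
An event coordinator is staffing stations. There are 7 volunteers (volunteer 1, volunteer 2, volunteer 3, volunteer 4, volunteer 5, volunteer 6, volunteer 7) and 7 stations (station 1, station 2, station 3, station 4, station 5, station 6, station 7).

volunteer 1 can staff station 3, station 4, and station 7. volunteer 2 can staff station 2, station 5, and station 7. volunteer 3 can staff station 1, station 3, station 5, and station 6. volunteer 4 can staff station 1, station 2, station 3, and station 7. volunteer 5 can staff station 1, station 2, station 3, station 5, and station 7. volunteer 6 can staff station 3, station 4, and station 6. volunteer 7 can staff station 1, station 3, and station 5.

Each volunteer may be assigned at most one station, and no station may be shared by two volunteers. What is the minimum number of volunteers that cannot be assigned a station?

For example, pair volunteer 1→station 4, volunteer 2→station 7, volunteer 3→station 3, volunteer 4→station 2, volunteer 5→station 5, volunteer 6→station 6, volunteer 7→station 1.
All 7 volunteers are matched, so no larger matching exists.
That matches 7 of the 7, leaving 0 unmatched; no matching can do better.

0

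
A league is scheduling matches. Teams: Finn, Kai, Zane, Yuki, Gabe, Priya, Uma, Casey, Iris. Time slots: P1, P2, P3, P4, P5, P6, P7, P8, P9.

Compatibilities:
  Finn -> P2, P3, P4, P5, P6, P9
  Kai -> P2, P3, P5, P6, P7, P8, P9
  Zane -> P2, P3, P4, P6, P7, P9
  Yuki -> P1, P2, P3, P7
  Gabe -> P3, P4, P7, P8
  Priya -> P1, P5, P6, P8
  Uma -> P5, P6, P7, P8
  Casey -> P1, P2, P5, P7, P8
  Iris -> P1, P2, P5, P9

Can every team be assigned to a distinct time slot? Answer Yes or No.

For example, pair Finn-P3, Kai-P8, Zane-P2, Yuki-P7, Gabe-P4, Priya-P6, Uma-P5, Casey-P1, Iris-P9.
Every team is matched, so this is a perfect matching.

Yes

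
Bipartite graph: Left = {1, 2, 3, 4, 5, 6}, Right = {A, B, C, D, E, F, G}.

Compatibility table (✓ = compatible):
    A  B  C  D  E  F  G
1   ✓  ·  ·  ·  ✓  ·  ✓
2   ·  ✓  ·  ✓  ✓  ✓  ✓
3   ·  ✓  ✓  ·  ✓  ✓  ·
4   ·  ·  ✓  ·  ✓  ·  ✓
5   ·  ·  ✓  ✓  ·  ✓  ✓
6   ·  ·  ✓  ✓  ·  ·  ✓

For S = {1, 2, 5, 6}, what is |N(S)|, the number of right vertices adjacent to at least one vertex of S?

The union of neighbours of {1, 2, 5, 6} is {A, B, C, D, E, F, G}, which has 7 elements.
Since |N(S)| = 7 ≥ |S| = 4, Hall's condition holds for this subset.

7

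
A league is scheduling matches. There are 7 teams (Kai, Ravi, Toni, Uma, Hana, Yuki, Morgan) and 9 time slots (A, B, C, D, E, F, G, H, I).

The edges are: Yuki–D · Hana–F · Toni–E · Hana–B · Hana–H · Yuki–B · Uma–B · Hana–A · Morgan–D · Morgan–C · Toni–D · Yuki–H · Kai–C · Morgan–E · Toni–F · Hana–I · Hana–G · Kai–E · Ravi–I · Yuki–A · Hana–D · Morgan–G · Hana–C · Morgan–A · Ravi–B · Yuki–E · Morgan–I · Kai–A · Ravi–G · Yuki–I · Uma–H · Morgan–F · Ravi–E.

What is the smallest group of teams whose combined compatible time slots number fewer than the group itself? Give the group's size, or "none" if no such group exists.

A matching saturating every team exists, for instance Kai→C, Ravi→B, Toni→D, Uma→H, Hana→A, Yuki→E, Morgan→G.
By Hall's marriage theorem, this means |N(S)| ≥ |S| for every subset S, so no violating subset exists.

none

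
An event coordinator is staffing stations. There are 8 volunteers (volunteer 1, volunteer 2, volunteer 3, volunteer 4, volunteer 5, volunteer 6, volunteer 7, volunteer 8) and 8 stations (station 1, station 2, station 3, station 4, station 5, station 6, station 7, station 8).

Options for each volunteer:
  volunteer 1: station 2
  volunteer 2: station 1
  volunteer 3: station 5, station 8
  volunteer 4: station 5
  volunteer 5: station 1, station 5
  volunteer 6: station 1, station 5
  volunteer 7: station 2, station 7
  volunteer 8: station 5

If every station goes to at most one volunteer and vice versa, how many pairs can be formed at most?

A valid assignment of size 5: volunteer 1→station 2, volunteer 2→station 1, volunteer 3→station 8, volunteer 4→station 5, volunteer 7→station 7.
The set {volunteer 2, volunteer 4, volunteer 5, volunteer 6, volunteer 8} has only 2 neighbours ({station 1, station 5}), so by Hall's theorem at most 5 of the 8 volunteers can be matched.

5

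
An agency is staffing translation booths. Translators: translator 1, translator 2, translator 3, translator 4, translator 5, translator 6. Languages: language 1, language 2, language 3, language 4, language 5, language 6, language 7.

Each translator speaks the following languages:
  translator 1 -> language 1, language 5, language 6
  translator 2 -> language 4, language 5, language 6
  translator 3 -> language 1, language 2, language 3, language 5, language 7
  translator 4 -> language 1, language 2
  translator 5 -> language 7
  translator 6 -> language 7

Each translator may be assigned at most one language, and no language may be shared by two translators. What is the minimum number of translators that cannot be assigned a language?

1

One maximum matching: translator 1→language 6, translator 2→language 4, translator 3→language 2, translator 4→language 1, translator 5→language 7.
The set {translator 5, translator 6} has only 1 neighbour ({language 7}), so by Hall's theorem at most 5 of the 6 translators can be matched.
That matches 5 of the 6, leaving 1 unmatched; no matching can do better.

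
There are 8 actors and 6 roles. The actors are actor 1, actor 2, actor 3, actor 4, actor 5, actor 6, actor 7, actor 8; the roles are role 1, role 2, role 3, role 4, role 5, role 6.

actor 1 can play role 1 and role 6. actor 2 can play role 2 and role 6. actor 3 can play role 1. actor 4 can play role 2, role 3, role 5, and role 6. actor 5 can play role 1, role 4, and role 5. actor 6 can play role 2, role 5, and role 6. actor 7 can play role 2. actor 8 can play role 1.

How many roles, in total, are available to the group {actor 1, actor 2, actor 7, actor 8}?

3

The union of neighbours of {actor 1, actor 2, actor 7, actor 8} is {role 1, role 2, role 6}, which has 3 elements.
Since |N(S)| = 3 < |S| = 4, Hall's condition fails for this subset.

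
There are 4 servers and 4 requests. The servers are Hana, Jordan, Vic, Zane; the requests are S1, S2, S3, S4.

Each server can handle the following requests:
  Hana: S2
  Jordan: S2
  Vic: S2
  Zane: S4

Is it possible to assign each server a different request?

The set {Hana, Jordan, Vic} has only 1 neighbour ({S2}), so by Hall's theorem at most 2 of the 4 servers can be matched.
Hence no matching covers every server.

No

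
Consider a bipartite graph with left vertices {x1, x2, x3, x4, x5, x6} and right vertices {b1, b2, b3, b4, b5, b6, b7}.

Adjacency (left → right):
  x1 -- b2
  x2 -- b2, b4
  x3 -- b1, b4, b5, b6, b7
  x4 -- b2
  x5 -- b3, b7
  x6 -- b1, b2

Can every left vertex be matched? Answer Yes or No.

No

The set {x1, x4} has only 1 neighbour ({b2}), so by Hall's theorem at most 5 of the 6 left vertices can be matched.
Hence no matching covers every left vertex.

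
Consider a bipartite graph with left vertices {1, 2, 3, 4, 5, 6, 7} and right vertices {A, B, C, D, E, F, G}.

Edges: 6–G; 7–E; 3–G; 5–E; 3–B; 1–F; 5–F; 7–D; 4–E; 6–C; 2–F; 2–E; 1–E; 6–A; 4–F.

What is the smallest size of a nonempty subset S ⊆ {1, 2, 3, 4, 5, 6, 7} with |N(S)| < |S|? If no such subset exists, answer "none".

3

Take S = {1, 2, 4}. Its neighbourhood is {E, F}, so |N(S)| = 2 < |S| = 3.
Every subset of size less than 3 has at least as many neighbours as members, so 3 is the minimum.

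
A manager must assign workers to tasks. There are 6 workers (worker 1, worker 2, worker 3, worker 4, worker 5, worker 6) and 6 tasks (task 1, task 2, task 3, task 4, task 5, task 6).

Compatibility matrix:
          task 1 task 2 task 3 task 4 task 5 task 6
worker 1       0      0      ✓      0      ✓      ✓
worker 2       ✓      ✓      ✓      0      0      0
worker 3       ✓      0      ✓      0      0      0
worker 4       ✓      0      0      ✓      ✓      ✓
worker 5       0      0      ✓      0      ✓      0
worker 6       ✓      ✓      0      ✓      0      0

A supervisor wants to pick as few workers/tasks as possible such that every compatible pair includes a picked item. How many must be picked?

{worker 1, worker 2, worker 3, worker 4, worker 5, worker 6} is a vertex cover of size 6: every edge has an endpoint in this set.
No smaller cover exists because worker 1–task 6, worker 2–task 1, worker 3–task 3, worker 4–task 4, worker 5–task 5, worker 6–task 2 is a matching of size 6, and a cover must include an endpoint of each of these disjoint edges (König's theorem).

6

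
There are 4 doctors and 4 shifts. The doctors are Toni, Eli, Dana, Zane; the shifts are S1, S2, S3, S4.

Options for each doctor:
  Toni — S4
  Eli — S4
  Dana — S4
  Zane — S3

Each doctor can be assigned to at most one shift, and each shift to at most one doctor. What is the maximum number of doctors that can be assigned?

A valid assignment of size 2: Toni-S4, Zane-S3.
The set {Toni, Eli, Dana} has only 1 neighbour ({S4}), so by Hall's theorem at most 2 of the 4 doctors can be matched.

2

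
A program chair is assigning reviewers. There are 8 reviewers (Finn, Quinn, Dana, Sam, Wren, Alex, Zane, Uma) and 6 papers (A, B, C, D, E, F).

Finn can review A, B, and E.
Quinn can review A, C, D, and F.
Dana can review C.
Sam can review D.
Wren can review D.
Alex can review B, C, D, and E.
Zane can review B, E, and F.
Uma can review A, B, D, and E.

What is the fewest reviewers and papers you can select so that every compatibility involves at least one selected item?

A maximum matching has 6 edges (e.g. Finn–A, Quinn–F, Dana–C, Sam–D, Alex–E, Zane–B).
By König's theorem the minimum vertex cover has the same size. One such cover is {A, B, C, D, E, F}.

6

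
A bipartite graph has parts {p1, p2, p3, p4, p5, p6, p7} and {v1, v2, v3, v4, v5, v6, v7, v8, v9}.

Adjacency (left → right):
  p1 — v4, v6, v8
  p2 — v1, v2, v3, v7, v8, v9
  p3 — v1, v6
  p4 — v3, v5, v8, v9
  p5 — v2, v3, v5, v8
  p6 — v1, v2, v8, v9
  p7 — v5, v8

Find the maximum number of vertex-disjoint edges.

7

One maximum matching: p1-v4, p2-v3, p3-v6, p4-v9, p5-v2, p6-v1, p7-v8.
This saturates every left vertex, so 7 is the maximum.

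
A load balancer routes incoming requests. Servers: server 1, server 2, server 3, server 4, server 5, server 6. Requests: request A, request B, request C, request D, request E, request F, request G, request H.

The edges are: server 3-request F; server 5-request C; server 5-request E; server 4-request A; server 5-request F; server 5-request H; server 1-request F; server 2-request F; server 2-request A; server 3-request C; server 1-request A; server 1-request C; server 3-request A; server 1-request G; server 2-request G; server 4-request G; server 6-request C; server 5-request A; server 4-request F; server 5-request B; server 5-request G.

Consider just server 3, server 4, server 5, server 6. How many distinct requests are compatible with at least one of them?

The union of neighbours of {server 3, server 4, server 5, server 6} is {request A, request B, request C, request E, request F, request G, request H}, which has 7 elements.
Since |N(S)| = 7 ≥ |S| = 4, Hall's condition holds for this subset.

7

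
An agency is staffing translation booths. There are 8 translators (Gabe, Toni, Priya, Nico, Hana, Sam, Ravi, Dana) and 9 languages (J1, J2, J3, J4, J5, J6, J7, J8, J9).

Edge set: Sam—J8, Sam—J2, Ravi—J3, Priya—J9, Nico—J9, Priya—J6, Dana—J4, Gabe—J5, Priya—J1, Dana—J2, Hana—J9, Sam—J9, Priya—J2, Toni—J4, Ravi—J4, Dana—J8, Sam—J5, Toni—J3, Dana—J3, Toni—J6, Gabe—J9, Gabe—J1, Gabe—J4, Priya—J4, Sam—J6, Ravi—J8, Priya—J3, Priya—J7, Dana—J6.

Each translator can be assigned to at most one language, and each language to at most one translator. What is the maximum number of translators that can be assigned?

7

For example, pair Gabe-J5, Toni-J3, Priya-J7, Nico-J9, Sam-J2, Ravi-J8, Dana-J6.
The set {Nico, Hana} has only 1 neighbour ({J9}), so by Hall's theorem at most 7 of the 8 translators can be matched.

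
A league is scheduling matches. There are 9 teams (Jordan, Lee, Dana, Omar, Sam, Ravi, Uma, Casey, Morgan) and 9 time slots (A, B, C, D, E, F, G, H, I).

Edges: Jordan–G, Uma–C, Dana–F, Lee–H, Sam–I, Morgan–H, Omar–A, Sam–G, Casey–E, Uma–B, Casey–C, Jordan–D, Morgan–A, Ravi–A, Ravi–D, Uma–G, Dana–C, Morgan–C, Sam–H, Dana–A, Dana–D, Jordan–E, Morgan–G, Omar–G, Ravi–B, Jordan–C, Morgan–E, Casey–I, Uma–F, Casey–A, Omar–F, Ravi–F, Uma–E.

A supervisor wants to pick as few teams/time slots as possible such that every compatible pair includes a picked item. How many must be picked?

9

The 9 edges Jordan–D, Lee–H, Dana–C, Omar–A, Sam–I, Ravi–F, Uma–B, Casey–E, Morgan–G form a matching, so any vertex cover needs at least 9 vertices (one per matched edge).
Conversely {Jordan, Lee, Dana, Omar, Sam, Ravi, Uma, Casey, Morgan} meets every edge and has exactly 9 vertices, so 9 is optimal.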